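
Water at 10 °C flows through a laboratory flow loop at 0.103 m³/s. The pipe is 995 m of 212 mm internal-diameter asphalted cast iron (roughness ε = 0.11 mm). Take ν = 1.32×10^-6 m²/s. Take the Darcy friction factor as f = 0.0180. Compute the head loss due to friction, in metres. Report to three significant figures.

V = 4Q/(πD²) = 4·0.103/(π·0.212²) = 2.918 m/s
h_f = f(L/D)V²/(2g) = 0.01800·(995/0.212)·2.918²/(2·9.81) = 36.66 m

h_f ≈ 36.7 m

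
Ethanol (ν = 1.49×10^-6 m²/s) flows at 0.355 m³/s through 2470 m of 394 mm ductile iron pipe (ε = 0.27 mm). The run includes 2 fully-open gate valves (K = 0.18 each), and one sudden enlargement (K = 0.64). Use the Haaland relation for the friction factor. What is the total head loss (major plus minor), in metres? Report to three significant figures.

V = 4Q/(πD²) = 2.912 m/s; V²/2g = 0.4321 m
Re = 7.70×10^5, ε/D = 6.85×10^-4 → f = 0.01843 (Haaland)
Major: h_f = f(L/D)·V²/2g = 0.01843·6269·0.4321 = 49.93 m
Minor: ΣK = 1.00; h_m = ΣK·V²/2g = 0.4321 m
Total H_L = 49.93 + 0.4321 = 50.37 m

H_L ≈ 50.4 m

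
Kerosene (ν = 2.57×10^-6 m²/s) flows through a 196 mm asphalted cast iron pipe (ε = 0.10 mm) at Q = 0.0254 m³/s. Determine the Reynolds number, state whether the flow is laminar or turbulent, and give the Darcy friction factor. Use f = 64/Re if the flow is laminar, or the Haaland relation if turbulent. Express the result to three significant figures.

V = 4Q/(πD²) = 0.8418 m/s
Re = VD/ν = 0.8418·0.196/2.57×10^-6 = 6.42×10^4
Re > 4000 → turbulent; ε/D = 5.10×10^-4
Haaland: f = 0.02140

Re ≈ 6.42×10^4; turbulent; f ≈ 0.0214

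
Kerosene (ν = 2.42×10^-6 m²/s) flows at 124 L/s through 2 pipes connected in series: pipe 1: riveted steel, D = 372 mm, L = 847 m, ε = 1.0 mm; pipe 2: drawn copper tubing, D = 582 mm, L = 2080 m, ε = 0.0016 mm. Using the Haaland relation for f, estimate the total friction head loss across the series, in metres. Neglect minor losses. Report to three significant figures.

H ≈ 4.64 m

Pipe 1: V = 1.141 m/s, Re = 1.75×10^5, ε/D = 0.00269, f = 0.02616, h_1 = f(L/D)V²/2g = 3.952 m
Pipe 2: V = 0.4661 m/s, Re = 1.12×10^5, ε/D = 2.75×10^-6, f = 0.01742, h_2 = f(L/D)V²/2g = 0.6893 m
Series → Q common, losses add: H = Σh = 4.641 m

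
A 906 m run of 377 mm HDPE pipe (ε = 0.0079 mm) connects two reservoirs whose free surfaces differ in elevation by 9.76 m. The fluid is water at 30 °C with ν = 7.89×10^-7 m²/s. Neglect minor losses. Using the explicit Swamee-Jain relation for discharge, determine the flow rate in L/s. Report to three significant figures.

Q ≈ 291 L/s

Swamee-Jain (Type II): Q = -0.965·√(gD⁵h_f/L)·ln[ε/(3.7D) + √(3.17ν²L/(gD³h_f))]
√(gD⁵h_f/L) = √(9.81·0.377⁵·9.76/906) = 0.02837
ε/(3.7D) = 5.66×10^-6; √(3.17ν²L/(gD³h_f)) = 1.87×10^-5
Q = -0.965·0.02837·ln(2.433×10^-5) = 0.2908 m³/s
Check: V = 2.61 m/s, Re = 1.24×10^6, f = 0.01175, h_f = 9.77 m ≈ 9.76 m ✓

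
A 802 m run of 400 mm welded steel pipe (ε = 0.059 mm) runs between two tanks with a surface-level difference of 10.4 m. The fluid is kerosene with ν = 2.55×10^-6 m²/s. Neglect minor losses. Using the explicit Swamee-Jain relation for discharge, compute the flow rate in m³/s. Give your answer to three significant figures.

Q ≈ 0.324 m³/s

Swamee-Jain (Type II): Q = -0.965·√(gD⁵h_f/L)·ln[ε/(3.7D) + √(3.17ν²L/(gD³h_f))]
√(gD⁵h_f/L) = √(9.81·0.400⁵·10.4/802) = 0.03609
ε/(3.7D) = 3.99×10^-5; √(3.17ν²L/(gD³h_f)) = 5.03×10^-5
Q = -0.965·0.03609·ln(9.018×10^-5) = 0.3244 m³/s
Check: V = 2.58 m/s, Re = 4.05×10^5, f = 0.01533, h_f = 10.4 m ≈ 10.4 m ✓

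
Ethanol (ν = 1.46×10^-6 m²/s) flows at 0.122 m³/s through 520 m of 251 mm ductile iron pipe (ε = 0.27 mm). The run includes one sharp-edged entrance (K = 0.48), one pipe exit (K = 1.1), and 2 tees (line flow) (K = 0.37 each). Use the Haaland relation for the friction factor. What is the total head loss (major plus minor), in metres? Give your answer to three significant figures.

V = 4Q/(πD²) = 2.466 m/s; V²/2g = 0.3098 m
Re = 4.24×10^5, ε/D = 0.00108 → f = 0.02061 (Haaland)
Major: h_f = f(L/D)·V²/2g = 0.02061·2072·0.3098 = 13.23 m
Minor: ΣK = 2.32; h_m = ΣK·V²/2g = 0.7188 m
Total H_L = 13.23 + 0.7188 = 13.95 m

H_L ≈ 13.9 m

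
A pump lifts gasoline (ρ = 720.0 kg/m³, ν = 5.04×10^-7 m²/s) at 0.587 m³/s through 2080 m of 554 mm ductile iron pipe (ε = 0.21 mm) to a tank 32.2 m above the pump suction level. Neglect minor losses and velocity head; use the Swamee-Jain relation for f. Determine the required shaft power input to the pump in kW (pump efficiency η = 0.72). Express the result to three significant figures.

P_shaft ≈ 290 kW

V = 4Q/(πD²) = 2.435 m/s; Re = 2.68×10^6; ε/D = 3.79×10^-4; f = 0.01601
h_f = f(L/D)V²/2g = 18.17 m
Total head H = z + h_f = 32.2 + 18.17 = 50.37 m
P_hyd = ρgQH = 720.0·9.81·0.587·50.37 = 208.8 kW
P_shaft = P_hyd/η = 208.8/0.72 = 290.1 kW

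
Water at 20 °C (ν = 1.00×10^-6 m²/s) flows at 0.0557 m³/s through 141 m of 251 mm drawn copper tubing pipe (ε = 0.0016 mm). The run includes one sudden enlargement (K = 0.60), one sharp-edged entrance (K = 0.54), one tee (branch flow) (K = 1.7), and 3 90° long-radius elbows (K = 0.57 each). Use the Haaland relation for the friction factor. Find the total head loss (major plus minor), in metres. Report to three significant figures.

V = 4Q/(πD²) = 1.126 m/s; V²/2g = 0.06459 m
Re = 2.83×10^5, ε/D = 6.37×10^-6 → f = 0.01455 (Haaland)
Major: h_f = f(L/D)·V²/2g = 0.01455·561.8·0.06459 = 0.5280 m
Minor: ΣK = 4.55; h_m = ΣK·V²/2g = 0.2939 m
Total H_L = 0.5280 + 0.2939 = 0.8219 m

H_L ≈ 0.822 m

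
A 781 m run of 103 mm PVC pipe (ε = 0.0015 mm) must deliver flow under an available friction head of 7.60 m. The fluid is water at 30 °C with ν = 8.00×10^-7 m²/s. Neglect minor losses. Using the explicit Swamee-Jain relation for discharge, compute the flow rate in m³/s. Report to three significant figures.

Q ≈ 0.00898 m³/s

Swamee-Jain (Type II): Q = -0.965·√(gD⁵h_f/L)·ln[ε/(3.7D) + √(3.17ν²L/(gD³h_f))]
√(gD⁵h_f/L) = √(9.81·0.103⁵·7.60/781) = 0.001052
ε/(3.7D) = 3.94×10^-6; √(3.17ν²L/(gD³h_f)) = 1.39×10^-4
Q = -0.965·0.001052·ln(1.434×10^-4) = 0.008984 m³/s
Check: V = 1.08 m/s, Re = 1.39×10^5, f = 0.01681, h_f = 7.55 m ≈ 7.60 m ✓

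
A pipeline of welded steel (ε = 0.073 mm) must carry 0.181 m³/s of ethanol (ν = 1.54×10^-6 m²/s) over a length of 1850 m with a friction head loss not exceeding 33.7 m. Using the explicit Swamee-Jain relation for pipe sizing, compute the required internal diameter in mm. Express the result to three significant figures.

Swamee-Jain (Type III): D = 0.66·[ε^1.25·(LQ²/(gh_f))^4.75 + ν·Q^9.4·(L/(gh_f))^5.2]^0.04
LQ²/(gh_f) = 0.1833; L/(gh_f) = 5.596
Term 1 = ε^1.25·(…)^4.75 = 2.14×10^-9; Term 2 = ν·Q^9.4·(…)^5.2 = 1.25×10^-9
D = 0.66·(2.14×10^-9 + 1.25×10^-9)^0.04 = 0.3025 m = 303 mm
Check: V = 2.52 m/s, Re = 4.95×10^5, f = 0.01590, h_f = 31.4 m ≈ 33.7 m ✓

D ≈ 303 mm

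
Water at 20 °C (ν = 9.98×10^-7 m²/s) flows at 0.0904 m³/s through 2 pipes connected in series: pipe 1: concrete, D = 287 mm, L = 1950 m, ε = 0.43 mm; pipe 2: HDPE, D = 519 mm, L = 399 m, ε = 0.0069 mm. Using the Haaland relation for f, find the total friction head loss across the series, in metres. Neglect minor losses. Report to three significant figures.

H ≈ 15.2 m

Pipe 1: V = 1.397 m/s, Re = 4.02×10^5, ε/D = 0.00150, f = 0.02225, h_1 = f(L/D)V²/2g = 15.05 m
Pipe 2: V = 0.4273 m/s, Re = 2.22×10^5, ε/D = 1.33×10^-5, f = 0.01527, h_2 = f(L/D)V²/2g = 0.1093 m
Series → Q common, losses add: H = Σh = 15.16 m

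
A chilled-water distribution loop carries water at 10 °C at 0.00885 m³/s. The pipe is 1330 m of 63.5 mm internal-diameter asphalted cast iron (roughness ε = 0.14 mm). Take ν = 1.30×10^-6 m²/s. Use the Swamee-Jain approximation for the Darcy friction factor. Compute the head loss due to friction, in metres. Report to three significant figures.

h_f ≈ 212 m

V = 4Q/(πD²) = 4·0.00885/(π·0.0635²) = 2.795 m/s
Re = VD/ν = 2.795·0.0635/1.30×10^-6 = 1.37×10^5 → turbulent
ε/D = 0.14/63.5 = 0.00220
Swamee-Jain: f = 0.02544
h_f = f(L/D)V²/(2g) = 0.02544·(1330/0.0635)·2.795²/(2·9.81) = 212.1 m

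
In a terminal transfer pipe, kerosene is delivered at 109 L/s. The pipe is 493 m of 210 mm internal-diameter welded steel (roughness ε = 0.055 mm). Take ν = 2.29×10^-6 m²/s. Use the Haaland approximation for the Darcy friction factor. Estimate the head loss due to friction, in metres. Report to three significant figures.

h_f ≈ 19.7 m

V = 4Q/(πD²) = 4·0.109/(π·0.210²) = 3.147 m/s
Re = VD/ν = 3.147·0.210/2.29×10^-6 = 2.89×10^5 → turbulent
ε/D = 0.055/210 = 2.62×10^-4
Haaland: f = 0.01659
h_f = f(L/D)V²/(2g) = 0.01659·(493/0.210)·3.147²/(2·9.81) = 19.66 m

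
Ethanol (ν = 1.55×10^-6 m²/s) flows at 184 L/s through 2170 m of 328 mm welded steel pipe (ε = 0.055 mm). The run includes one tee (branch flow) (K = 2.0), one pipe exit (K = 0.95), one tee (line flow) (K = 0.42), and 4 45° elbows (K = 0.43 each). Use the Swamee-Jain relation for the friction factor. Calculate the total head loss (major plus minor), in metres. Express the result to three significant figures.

V = 4Q/(πD²) = 2.178 m/s; V²/2g = 0.2417 m
Re = 4.61×10^5, ε/D = 1.68×10^-4 → f = 0.01532 (Swamee-Jain)
Major: h_f = f(L/D)·V²/2g = 0.01532·6616·0.2417 = 24.49 m
Minor: ΣK = 5.09; h_m = ΣK·V²/2g = 1.230 m
Total H_L = 24.49 + 1.230 = 25.72 m

H_L ≈ 25.7 m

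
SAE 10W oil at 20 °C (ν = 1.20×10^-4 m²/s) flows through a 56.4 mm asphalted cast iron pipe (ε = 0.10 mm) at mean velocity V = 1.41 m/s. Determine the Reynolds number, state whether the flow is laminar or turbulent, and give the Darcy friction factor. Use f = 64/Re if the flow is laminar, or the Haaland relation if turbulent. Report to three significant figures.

Re ≈ 663; laminar; f = 64/Re ≈ 0.0966

Re = VD/ν = 1.410·0.0564/1.20×10^-4 = 663
Re < 2300 → laminar → f = 64/Re = 0.09657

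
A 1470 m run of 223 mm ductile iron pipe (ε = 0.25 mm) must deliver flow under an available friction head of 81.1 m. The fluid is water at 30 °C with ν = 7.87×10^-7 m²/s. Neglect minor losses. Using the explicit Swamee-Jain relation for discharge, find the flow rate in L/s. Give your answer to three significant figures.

Swamee-Jain (Type II): Q = -0.965·√(gD⁵h_f/L)·ln[ε/(3.7D) + √(3.17ν²L/(gD³h_f))]
√(gD⁵h_f/L) = √(9.81·0.223⁵·81.1/1470) = 0.01728
ε/(3.7D) = 3.03×10^-4; √(3.17ν²L/(gD³h_f)) = 1.81×10^-5
Q = -0.965·0.01728·ln(3.211×10^-4) = 0.1341 m³/s
Check: V = 3.43 m/s, Re = 9.73×10^5, f = 0.02057, h_f = 81.5 m ≈ 81.1 m ✓

Q ≈ 134 L/s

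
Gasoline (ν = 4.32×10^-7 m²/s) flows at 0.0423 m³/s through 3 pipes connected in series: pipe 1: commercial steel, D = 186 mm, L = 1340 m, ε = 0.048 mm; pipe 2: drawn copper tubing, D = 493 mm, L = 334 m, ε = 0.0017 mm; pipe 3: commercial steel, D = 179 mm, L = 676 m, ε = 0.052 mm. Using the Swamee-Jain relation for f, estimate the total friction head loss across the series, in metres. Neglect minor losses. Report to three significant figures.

Pipe 1: V = 1.557 m/s, Re = 6.70×10^5, ε/D = 2.58×10^-4, f = 0.01571, h_1 = f(L/D)V²/2g = 13.98 m
Pipe 2: V = 0.2216 m/s, Re = 2.53×10^5, ε/D = 3.45×10^-6, f = 0.01488, h_2 = f(L/D)V²/2g = 0.02523 m
Pipe 3: V = 1.681 m/s, Re = 6.96×10^5, ε/D = 2.91×10^-4, f = 0.01596, h_3 = f(L/D)V²/2g = 8.679 m
Series → Q common, losses add: H = Σh = 22.68 m

H ≈ 22.7 m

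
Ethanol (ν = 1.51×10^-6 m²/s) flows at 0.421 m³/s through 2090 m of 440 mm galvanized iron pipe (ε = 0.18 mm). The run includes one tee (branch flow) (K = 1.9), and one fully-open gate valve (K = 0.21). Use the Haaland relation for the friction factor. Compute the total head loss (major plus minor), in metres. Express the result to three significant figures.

V = 4Q/(πD²) = 2.769 m/s; V²/2g = 0.3907 m
Re = 8.07×10^5, ε/D = 4.09×10^-4 → f = 0.01663 (Haaland)
Major: h_f = f(L/D)·V²/2g = 0.01663·4750·0.3907 = 30.86 m
Minor: ΣK = 2.11; h_m = ΣK·V²/2g = 0.8244 m
Total H_L = 30.86 + 0.8244 = 31.68 m

H_L ≈ 31.7 m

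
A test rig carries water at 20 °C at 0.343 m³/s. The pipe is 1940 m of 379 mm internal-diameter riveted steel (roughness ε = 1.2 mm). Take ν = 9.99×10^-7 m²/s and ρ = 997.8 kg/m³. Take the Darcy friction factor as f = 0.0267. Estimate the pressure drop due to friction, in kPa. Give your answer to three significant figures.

V = 4Q/(πD²) = 4·0.343/(π·0.379²) = 3.040 m/s
h_f = f(L/D)V²/(2g) = 0.02670·(1940/0.379)·3.040²/(2·9.81) = 64.39 m
Δp = ρg·h_f = 997.8·9.81·64.39 = 630.3 kPa

Δp ≈ 630 kPa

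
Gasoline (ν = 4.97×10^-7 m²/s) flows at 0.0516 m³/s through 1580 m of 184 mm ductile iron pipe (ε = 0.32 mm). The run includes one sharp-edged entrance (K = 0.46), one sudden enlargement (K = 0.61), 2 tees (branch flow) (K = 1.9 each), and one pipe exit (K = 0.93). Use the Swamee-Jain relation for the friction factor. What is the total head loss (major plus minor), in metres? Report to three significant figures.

H_L ≈ 38.9 m

V = 4Q/(πD²) = 1.941 m/s; V²/2g = 0.1919 m
Re = 7.18×10^5, ε/D = 0.00174 → f = 0.02295 (Swamee-Jain)
Major: h_f = f(L/D)·V²/2g = 0.02295·8587·0.1919 = 37.83 m
Minor: ΣK = 5.80; h_m = ΣK·V²/2g = 1.113 m
Total H_L = 37.83 + 1.113 = 38.94 m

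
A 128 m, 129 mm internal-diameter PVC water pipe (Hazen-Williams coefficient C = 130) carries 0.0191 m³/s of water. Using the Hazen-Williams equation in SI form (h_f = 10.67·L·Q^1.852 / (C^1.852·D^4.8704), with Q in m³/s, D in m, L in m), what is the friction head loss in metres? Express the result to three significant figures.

h_f = 10.67·128·0.0191^1.852 / (130^1.852·0.129^4.8704) = 2.337 m

h_f ≈ 2.34 m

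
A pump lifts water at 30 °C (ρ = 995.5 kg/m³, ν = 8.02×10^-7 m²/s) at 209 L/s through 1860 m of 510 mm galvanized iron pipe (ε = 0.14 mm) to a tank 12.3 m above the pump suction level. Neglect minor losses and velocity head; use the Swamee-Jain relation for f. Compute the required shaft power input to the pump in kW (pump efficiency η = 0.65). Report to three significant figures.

P_shaft ≈ 48.3 kW

V = 4Q/(πD²) = 1.023 m/s; Re = 6.51×10^5; ε/D = 2.75×10^-4; f = 0.01588
h_f = f(L/D)V²/2g = 3.091 m
Total head H = z + h_f = 12.3 + 3.091 = 15.39 m
P_hyd = ρgQH = 995.5·9.81·0.209·15.39 = 31.41 kW
P_shaft = P_hyd/η = 31.41/0.65 = 48.33 kW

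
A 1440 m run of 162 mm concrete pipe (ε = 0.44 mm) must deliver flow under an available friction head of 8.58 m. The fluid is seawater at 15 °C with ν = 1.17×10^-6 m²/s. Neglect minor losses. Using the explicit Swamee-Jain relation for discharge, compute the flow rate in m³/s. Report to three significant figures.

Swamee-Jain (Type II): Q = -0.965·√(gD⁵h_f/L)·ln[ε/(3.7D) + √(3.17ν²L/(gD³h_f))]
√(gD⁵h_f/L) = √(9.81·0.162⁵·8.58/1440) = 0.002554
ε/(3.7D) = 7.34×10^-4; √(3.17ν²L/(gD³h_f)) = 1.32×10^-4
Q = -0.965·0.002554·ln(8.662×10^-4) = 0.01738 m³/s
Check: V = 0.843 m/s, Re = 1.17×10^5, f = 0.02688, h_f = 8.66 m ≈ 8.58 m ✓

Q ≈ 0.0174 m³/s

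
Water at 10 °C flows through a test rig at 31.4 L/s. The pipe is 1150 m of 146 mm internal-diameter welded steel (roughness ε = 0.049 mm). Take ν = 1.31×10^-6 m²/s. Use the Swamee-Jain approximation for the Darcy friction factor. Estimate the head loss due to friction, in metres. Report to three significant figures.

V = 4Q/(πD²) = 4·0.0314/(π·0.146²) = 1.876 m/s
Re = VD/ν = 1.876·0.146/1.31×10^-6 = 2.09×10^5 → turbulent
ε/D = 0.049/146 = 3.36×10^-4
Swamee-Jain: f = 0.01792
h_f = f(L/D)V²/(2g) = 0.01792·(1150/0.146)·1.876²/(2·9.81) = 25.31 m

h_f ≈ 25.3 m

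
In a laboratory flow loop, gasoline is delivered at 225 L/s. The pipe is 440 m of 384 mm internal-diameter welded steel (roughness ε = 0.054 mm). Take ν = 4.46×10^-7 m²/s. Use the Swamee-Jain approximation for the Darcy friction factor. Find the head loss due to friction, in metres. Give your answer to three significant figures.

V = 4Q/(πD²) = 4·0.225/(π·0.384²) = 1.943 m/s
Re = VD/ν = 1.943·0.384/4.46×10^-7 = 1.67×10^6 → turbulent
ε/D = 0.054/384 = 1.41×10^-4
Swamee-Jain: f = 0.01364
h_f = f(L/D)V²/(2g) = 0.01364·(440/0.384)·1.943²/(2·9.81) = 3.007 m

h_f ≈ 3.01 m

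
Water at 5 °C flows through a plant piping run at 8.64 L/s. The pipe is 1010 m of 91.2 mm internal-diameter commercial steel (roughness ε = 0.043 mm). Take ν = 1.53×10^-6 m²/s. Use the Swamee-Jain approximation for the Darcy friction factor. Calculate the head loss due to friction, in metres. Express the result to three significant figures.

V = 4Q/(πD²) = 4·0.00864/(π·0.0912²) = 1.323 m/s
Re = VD/ν = 1.323·0.0912/1.53×10^-6 = 7.88×10^4 → turbulent
ε/D = 0.043/91.2 = 4.71×10^-4
Swamee-Jain: f = 0.02097
h_f = f(L/D)V²/(2g) = 0.02097·(1010/0.0912)·1.323²/(2·9.81) = 20.70 m

h_f ≈ 20.7 m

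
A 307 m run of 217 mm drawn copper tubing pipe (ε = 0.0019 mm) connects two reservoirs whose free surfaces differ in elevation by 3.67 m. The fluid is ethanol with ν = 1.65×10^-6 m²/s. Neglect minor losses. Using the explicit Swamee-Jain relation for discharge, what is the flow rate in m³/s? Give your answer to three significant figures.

Swamee-Jain (Type II): Q = -0.965·√(gD⁵h_f/L)·ln[ε/(3.7D) + √(3.17ν²L/(gD³h_f))]
√(gD⁵h_f/L) = √(9.81·0.217⁵·3.67/307) = 0.007512
ε/(3.7D) = 2.37×10^-6; √(3.17ν²L/(gD³h_f)) = 8.49×10^-5
Q = -0.965·0.007512·ln(8.723×10^-5) = 0.06776 m³/s
Check: V = 1.83 m/s, Re = 2.41×10^5, f = 0.01507, h_f = 3.65 m ≈ 3.67 m ✓

Q ≈ 0.0678 m³/s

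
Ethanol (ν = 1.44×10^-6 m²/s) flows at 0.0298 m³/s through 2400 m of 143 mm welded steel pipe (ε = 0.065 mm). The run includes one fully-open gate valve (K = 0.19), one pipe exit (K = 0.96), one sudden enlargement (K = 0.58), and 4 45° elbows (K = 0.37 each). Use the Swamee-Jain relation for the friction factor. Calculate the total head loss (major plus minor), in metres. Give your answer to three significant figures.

V = 4Q/(πD²) = 1.855 m/s; V²/2g = 0.1755 m
Re = 1.84×10^5, ε/D = 4.55×10^-4 → f = 0.01884 (Swamee-Jain)
Major: h_f = f(L/D)·V²/2g = 0.01884·16783·0.1755 = 55.48 m
Minor: ΣK = 3.21; h_m = ΣK·V²/2g = 0.5633 m
Total H_L = 55.48 + 0.5633 = 56.04 m

H_L ≈ 56.0 m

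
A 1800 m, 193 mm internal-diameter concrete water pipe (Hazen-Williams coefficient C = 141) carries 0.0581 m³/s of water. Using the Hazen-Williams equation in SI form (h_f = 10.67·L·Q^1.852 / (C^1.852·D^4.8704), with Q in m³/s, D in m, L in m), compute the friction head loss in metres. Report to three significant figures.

h_f = 10.67·1800·0.0581^1.852 / (141^1.852·0.193^4.8704) = 31.19 m

h_f ≈ 31.2 m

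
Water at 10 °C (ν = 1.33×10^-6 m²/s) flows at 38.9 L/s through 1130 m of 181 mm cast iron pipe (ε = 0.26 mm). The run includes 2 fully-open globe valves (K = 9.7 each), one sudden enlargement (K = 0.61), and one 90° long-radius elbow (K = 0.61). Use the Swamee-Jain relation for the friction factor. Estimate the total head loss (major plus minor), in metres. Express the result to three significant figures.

H_L ≈ 18.9 m

V = 4Q/(πD²) = 1.512 m/s; V²/2g = 0.1165 m
Re = 2.06×10^5, ε/D = 0.00144 → f = 0.02274 (Swamee-Jain)
Major: h_f = f(L/D)·V²/2g = 0.02274·6243·0.1165 = 16.54 m
Minor: ΣK = 20.6; h_m = ΣK·V²/2g = 2.402 m
Total H_L = 16.54 + 2.402 = 18.94 m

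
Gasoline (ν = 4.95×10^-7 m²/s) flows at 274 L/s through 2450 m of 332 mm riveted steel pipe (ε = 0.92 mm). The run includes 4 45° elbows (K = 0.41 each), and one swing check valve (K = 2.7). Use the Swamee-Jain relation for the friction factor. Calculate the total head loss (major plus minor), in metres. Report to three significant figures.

V = 4Q/(πD²) = 3.165 m/s; V²/2g = 0.5106 m
Re = 2.12×10^6, ε/D = 0.00277 → f = 0.02570 (Swamee-Jain)
Major: h_f = f(L/D)·V²/2g = 0.02570·7380·0.5106 = 96.84 m
Minor: ΣK = 4.34; h_m = ΣK·V²/2g = 2.216 m
Total H_L = 96.84 + 2.216 = 99.05 m

H_L ≈ 99.1 m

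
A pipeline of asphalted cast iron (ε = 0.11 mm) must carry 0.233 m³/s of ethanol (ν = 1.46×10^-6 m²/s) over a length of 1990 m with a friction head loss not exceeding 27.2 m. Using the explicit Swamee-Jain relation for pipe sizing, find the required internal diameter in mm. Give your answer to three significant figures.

D ≈ 357 mm

Swamee-Jain (Type III): D = 0.66·[ε^1.25·(LQ²/(gh_f))^4.75 + ν·Q^9.4·(L/(gh_f))^5.2]^0.04
LQ²/(gh_f) = 0.4049; L/(gh_f) = 7.458
Term 1 = ε^1.25·(…)^4.75 = 1.54×10^-7; Term 2 = ν·Q^9.4·(…)^5.2 = 5.69×10^-8
D = 0.66·(1.54×10^-7 + 5.69×10^-8)^0.04 = 0.3568 m = 357 mm
Check: V = 2.33 m/s, Re = 5.69×10^5, f = 0.01630, h_f = 25.1 m ≈ 27.2 m ✓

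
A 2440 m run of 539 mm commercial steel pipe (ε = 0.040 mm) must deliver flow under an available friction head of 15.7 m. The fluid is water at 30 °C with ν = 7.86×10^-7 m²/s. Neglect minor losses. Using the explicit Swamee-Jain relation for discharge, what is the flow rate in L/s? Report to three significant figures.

Q ≈ 532 L/s

Swamee-Jain (Type II): Q = -0.965·√(gD⁵h_f/L)·ln[ε/(3.7D) + √(3.17ν²L/(gD³h_f))]
√(gD⁵h_f/L) = √(9.81·0.539⁵·15.7/2440) = 0.05359
ε/(3.7D) = 2.01×10^-5; √(3.17ν²L/(gD³h_f)) = 1.41×10^-5
Q = -0.965·0.05359·ln(3.413×10^-5) = 0.5319 m³/s
Check: V = 2.33 m/s, Re = 1.60×10^6, f = 0.01259, h_f = 15.8 m ≈ 15.7 m ✓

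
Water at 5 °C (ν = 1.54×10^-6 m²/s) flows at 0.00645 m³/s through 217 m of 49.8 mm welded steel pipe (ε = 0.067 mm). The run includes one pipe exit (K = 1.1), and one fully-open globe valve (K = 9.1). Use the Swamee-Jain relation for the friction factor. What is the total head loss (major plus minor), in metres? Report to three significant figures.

H_L ≈ 62.6 m

V = 4Q/(πD²) = 3.311 m/s; V²/2g = 0.5589 m
Re = 1.07×10^5, ε/D = 0.00135 → f = 0.02335 (Swamee-Jain)
Major: h_f = f(L/D)·V²/2g = 0.02335·4357·0.5589 = 56.86 m
Minor: ΣK = 10.2; h_m = ΣK·V²/2g = 5.701 m
Total H_L = 56.86 + 5.701 = 62.56 m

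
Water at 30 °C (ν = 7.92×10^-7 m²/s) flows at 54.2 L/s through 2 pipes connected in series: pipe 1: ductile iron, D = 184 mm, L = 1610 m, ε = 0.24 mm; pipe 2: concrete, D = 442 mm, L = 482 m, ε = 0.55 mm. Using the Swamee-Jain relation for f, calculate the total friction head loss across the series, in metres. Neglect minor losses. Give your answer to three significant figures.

Pipe 1: V = 2.038 m/s, Re = 4.74×10^5, ε/D = 0.00130, f = 0.02162, h_1 = f(L/D)V²/2g = 40.05 m
Pipe 2: V = 0.3532 m/s, Re = 1.97×10^5, ε/D = 0.00124, f = 0.02212, h_2 = f(L/D)V²/2g = 0.1534 m
Series → Q common, losses add: H = Σh = 40.20 m

H ≈ 40.2 m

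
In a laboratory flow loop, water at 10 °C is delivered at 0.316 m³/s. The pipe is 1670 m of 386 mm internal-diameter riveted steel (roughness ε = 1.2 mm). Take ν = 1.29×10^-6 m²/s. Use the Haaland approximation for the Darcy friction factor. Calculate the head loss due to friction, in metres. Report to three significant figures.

V = 4Q/(πD²) = 4·0.316/(π·0.386²) = 2.700 m/s
Re = VD/ν = 2.700·0.386/1.29×10^-6 = 8.08×10^5 → turbulent
ε/D = 1.2/386 = 0.00311
Haaland: f = 0.02663
h_f = f(L/D)V²/(2g) = 0.02663·(1670/0.386)·2.700²/(2·9.81) = 42.82 m

h_f ≈ 42.8 m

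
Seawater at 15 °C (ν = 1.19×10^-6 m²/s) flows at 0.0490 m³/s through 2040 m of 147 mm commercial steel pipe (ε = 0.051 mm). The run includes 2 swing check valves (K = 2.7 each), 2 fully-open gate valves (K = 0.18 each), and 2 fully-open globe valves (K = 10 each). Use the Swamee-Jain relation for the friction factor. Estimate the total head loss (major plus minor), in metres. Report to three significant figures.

H_L ≈ 112 m

V = 4Q/(πD²) = 2.887 m/s; V²/2g = 0.4249 m
Re = 3.57×10^5, ε/D = 3.47×10^-4 → f = 0.01714 (Swamee-Jain)
Major: h_f = f(L/D)·V²/2g = 0.01714·13878·0.4249 = 101.0 m
Minor: ΣK = 25.8; h_m = ΣK·V²/2g = 10.94 m
Total H_L = 101.0 + 10.94 = 112.0 m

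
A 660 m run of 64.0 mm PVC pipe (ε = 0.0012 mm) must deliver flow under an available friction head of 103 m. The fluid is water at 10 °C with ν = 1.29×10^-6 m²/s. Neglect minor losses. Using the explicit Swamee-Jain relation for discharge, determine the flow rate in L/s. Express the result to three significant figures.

Swamee-Jain (Type II): Q = -0.965·√(gD⁵h_f/L)·ln[ε/(3.7D) + √(3.17ν²L/(gD³h_f))]
√(gD⁵h_f/L) = √(9.81·0.0640⁵·103/660) = 0.001282
ε/(3.7D) = 5.07×10^-6; √(3.17ν²L/(gD³h_f)) = 1.15×10^-4
Q = -0.965·0.001282·ln(1.197×10^-4) = 0.01117 m³/s
Check: V = 3.47 m/s, Re = 1.72×10^5, f = 0.01615, h_f = 102 m ≈ 103 m ✓

Q ≈ 11.2 L/s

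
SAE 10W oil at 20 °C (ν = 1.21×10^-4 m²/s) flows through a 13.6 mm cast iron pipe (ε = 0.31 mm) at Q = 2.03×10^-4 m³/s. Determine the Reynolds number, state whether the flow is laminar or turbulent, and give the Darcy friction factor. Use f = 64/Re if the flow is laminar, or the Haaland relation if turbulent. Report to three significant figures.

Re ≈ 157; laminar; f = 64/Re ≈ 0.407

V = 4Q/(πD²) = 1.397 m/s
Re = VD/ν = 1.397·0.0136/1.21×10^-4 = 157
Re < 2300 → laminar → f = 64/Re = 0.4075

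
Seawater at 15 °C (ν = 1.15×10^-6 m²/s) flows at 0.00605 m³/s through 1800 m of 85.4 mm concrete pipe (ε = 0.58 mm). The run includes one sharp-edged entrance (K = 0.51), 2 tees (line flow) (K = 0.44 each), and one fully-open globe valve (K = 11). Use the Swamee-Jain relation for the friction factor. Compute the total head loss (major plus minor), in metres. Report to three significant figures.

V = 4Q/(πD²) = 1.056 m/s; V²/2g = 0.05686 m
Re = 7.84×10^4, ε/D = 0.00679 → f = 0.03466 (Swamee-Jain)
Major: h_f = f(L/D)·V²/2g = 0.03466·21077·0.05686 = 41.53 m
Minor: ΣK = 12.4; h_m = ΣK·V²/2g = 0.7045 m
Total H_L = 41.53 + 0.7045 = 42.24 m

H_L ≈ 42.2 m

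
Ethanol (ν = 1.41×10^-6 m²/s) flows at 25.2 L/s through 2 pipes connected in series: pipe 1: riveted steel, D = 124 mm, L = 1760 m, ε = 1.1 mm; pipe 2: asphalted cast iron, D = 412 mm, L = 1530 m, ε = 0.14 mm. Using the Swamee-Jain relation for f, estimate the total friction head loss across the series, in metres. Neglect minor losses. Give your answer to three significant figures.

Pipe 1: V = 2.087 m/s, Re = 1.84×10^5, ε/D = 0.00887, f = 0.03694, h_1 = f(L/D)V²/2g = 116.4 m
Pipe 2: V = 0.1890 m/s, Re = 5.52×10^4, ε/D = 3.40×10^-4, f = 0.02167, h_2 = f(L/D)V²/2g = 0.1466 m
Series → Q common, losses add: H = Σh = 116.5 m

H ≈ 117 m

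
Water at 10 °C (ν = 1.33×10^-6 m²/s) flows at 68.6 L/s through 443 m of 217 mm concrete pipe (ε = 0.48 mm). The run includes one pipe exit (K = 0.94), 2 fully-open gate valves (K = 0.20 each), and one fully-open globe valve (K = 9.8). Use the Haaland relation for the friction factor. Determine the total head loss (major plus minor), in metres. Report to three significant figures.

V = 4Q/(πD²) = 1.855 m/s; V²/2g = 0.1754 m
Re = 3.03×10^5, ε/D = 0.00221 → f = 0.02460 (Haaland)
Major: h_f = f(L/D)·V²/2g = 0.02460·2041·0.1754 = 8.807 m
Minor: ΣK = 11.1; h_m = ΣK·V²/2g = 1.954 m
Total H_L = 8.807 + 1.954 = 10.76 m

H_L ≈ 10.8 m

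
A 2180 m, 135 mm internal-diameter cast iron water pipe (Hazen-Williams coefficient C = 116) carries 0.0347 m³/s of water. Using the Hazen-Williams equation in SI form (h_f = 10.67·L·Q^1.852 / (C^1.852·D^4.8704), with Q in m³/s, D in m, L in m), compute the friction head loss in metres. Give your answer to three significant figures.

h_f = 10.67·2180·0.0347^1.852 / (116^1.852·0.135^4.8704) = 119.0 m

h_f ≈ 119 m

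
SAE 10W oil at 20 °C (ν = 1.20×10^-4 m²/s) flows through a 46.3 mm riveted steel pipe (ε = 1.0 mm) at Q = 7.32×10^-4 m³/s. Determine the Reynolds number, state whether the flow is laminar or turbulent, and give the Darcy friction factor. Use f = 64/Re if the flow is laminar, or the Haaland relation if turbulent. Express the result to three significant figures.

Re ≈ 168; laminar; f = 64/Re ≈ 0.382

V = 4Q/(πD²) = 0.4348 m/s
Re = VD/ν = 0.4348·0.0463/1.20×10^-4 = 168
Re < 2300 → laminar → f = 64/Re = 0.3815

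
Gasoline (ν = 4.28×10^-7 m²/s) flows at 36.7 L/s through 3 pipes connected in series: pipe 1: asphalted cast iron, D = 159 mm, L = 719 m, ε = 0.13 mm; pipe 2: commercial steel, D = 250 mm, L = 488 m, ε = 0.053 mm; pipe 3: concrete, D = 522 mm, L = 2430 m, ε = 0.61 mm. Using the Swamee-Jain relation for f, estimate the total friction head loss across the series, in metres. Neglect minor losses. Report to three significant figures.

Pipe 1: V = 1.848 m/s, Re = 6.87×10^5, ε/D = 8.18×10^-4, f = 0.01932, h_1 = f(L/D)V²/2g = 15.22 m
Pipe 2: V = 0.7476 m/s, Re = 4.37×10^5, ε/D = 2.12×10^-4, f = 0.01581, h_2 = f(L/D)V²/2g = 0.8791 m
Pipe 3: V = 0.1715 m/s, Re = 2.09×10^5, ε/D = 0.00117, f = 0.02178, h_3 = f(L/D)V²/2g = 0.1520 m
Series → Q common, losses add: H = Σh = 16.25 m

H ≈ 16.2 m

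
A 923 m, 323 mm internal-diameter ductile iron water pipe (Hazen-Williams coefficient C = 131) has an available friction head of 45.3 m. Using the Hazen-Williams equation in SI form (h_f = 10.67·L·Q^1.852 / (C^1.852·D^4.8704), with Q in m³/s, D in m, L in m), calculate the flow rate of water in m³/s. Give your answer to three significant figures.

Q ≈ 0.367 m³/s

Rearranging: Q = [h_f·C^1.852·D^4.8704 / (10.67·L)]^(1/1.852)
Q = [45.3·131^1.852·0.323^4.8704 / (10.67·923)]^0.540 = 0.3669 m³/s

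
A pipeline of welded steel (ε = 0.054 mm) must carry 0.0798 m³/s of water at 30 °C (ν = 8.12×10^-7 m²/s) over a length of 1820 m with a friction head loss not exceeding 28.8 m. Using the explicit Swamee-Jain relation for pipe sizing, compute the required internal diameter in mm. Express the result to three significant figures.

Swamee-Jain (Type III): D = 0.66·[ε^1.25·(LQ²/(gh_f))^4.75 + ν·Q^9.4·(L/(gh_f))^5.2]^0.04
LQ²/(gh_f) = 0.04102; L/(gh_f) = 6.442
Term 1 = ε^1.25·(…)^4.75 = 1.19×10^-12; Term 2 = ν·Q^9.4·(…)^5.2 = 6.24×10^-13
D = 0.66·(1.19×10^-12 + 6.24×10^-13)^0.04 = 0.2238 m = 224 mm
Check: V = 2.03 m/s, Re = 5.59×10^5, f = 0.01575, h_f = 26.8 m ≈ 28.8 m ✓

D ≈ 224 mm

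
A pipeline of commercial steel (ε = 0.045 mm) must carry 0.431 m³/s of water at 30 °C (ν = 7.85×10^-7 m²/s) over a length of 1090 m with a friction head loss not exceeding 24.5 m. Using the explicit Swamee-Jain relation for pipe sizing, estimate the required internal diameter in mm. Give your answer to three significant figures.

D ≈ 393 mm

Swamee-Jain (Type III): D = 0.66·[ε^1.25·(LQ²/(gh_f))^4.75 + ν·Q^9.4·(L/(gh_f))^5.2]^0.04
LQ²/(gh_f) = 0.8425; L/(gh_f) = 4.535
Term 1 = ε^1.25·(…)^4.75 = 1.63×10^-6; Term 2 = ν·Q^9.4·(…)^5.2 = 7.47×10^-7
D = 0.66·(1.63×10^-6 + 7.47×10^-7)^0.04 = 0.3932 m = 393 mm
Check: V = 3.55 m/s, Re = 1.78×10^6, f = 0.01320, h_f = 23.5 m ≈ 24.5 m ✓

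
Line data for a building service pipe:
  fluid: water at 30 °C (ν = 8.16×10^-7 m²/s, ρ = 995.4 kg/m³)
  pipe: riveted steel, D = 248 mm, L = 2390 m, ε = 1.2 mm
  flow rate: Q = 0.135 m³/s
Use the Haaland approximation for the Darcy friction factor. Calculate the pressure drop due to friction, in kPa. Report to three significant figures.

V = 4Q/(πD²) = 4·0.135/(π·0.248²) = 2.795 m/s
Re = VD/ν = 2.795·0.248/8.16×10^-7 = 8.49×10^5 → turbulent
ε/D = 1.2/248 = 0.00484
Haaland: f = 0.03023
h_f = f(L/D)V²/(2g) = 0.03023·(2390/0.248)·2.795²/(2·9.81) = 116.0 m
Δp = ρg·h_f = 995.4·9.81·116.0 = 1133 kPa

Δp ≈ 1130 kPa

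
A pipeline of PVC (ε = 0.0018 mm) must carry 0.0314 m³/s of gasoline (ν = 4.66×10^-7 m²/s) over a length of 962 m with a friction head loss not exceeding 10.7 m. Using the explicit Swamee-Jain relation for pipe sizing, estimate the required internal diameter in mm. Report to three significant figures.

D ≈ 159 mm

Swamee-Jain (Type III): D = 0.66·[ε^1.25·(LQ²/(gh_f))^4.75 + ν·Q^9.4·(L/(gh_f))^5.2]^0.04
LQ²/(gh_f) = 0.009036; L/(gh_f) = 9.165
Term 1 = ε^1.25·(…)^4.75 = 1.29×10^-17; Term 2 = ν·Q^9.4·(…)^5.2 = 3.49×10^-16
D = 0.66·(1.29×10^-17 + 3.49×10^-16)^0.04 = 0.1592 m = 159 mm
Check: V = 1.58 m/s, Re = 5.39×10^5, f = 0.01311, h_f = 10.1 m ≈ 10.7 m ✓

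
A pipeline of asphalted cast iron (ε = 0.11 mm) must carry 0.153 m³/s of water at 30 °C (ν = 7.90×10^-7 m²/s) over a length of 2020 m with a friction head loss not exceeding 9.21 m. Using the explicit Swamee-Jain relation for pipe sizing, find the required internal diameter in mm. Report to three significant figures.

Swamee-Jain (Type III): D = 0.66·[ε^1.25·(LQ²/(gh_f))^4.75 + ν·Q^9.4·(L/(gh_f))^5.2]^0.04
LQ²/(gh_f) = 0.5234; L/(gh_f) = 22.36
Term 1 = ε^1.25·(…)^4.75 = 5.20×10^-7; Term 2 = ν·Q^9.4·(…)^5.2 = 1.78×10^-7
D = 0.66·(5.20×10^-7 + 1.78×10^-7)^0.04 = 0.3744 m = 374 mm
Check: V = 1.39 m/s, Re = 6.59×10^5, f = 0.01604, h_f = 8.52 m ≈ 9.21 m ✓

D ≈ 374 mm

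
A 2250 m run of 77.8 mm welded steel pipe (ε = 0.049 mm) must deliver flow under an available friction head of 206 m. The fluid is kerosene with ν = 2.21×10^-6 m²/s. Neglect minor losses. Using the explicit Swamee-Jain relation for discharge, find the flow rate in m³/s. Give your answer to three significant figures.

Q ≈ 0.0122 m³/s

Swamee-Jain (Type II): Q = -0.965·√(gD⁵h_f/L)·ln[ε/(3.7D) + √(3.17ν²L/(gD³h_f))]
√(gD⁵h_f/L) = √(9.81·0.0778⁵·206/2250) = 0.001600
ε/(3.7D) = 1.70×10^-4; √(3.17ν²L/(gD³h_f)) = 1.91×10^-4
Q = -0.965·0.001600·ln(3.615×10^-4) = 0.01224 m³/s
Check: V = 2.57 m/s, Re = 9.06×10^4, f = 0.02121, h_f = 207 m ≈ 206 m ✓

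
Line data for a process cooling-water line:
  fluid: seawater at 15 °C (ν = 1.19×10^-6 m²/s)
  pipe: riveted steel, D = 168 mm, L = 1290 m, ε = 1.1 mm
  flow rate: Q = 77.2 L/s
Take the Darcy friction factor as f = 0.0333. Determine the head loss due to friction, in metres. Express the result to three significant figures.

V = 4Q/(πD²) = 4·0.0772/(π·0.168²) = 3.483 m/s
h_f = f(L/D)V²/(2g) = 0.03330·(1290/0.168)·3.483²/(2·9.81) = 158.1 m

h_f ≈ 158 m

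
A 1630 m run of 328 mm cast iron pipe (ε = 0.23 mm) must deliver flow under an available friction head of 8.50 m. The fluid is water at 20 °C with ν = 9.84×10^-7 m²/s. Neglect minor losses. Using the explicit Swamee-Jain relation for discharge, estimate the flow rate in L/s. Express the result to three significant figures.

Q ≈ 113 L/s

Swamee-Jain (Type II): Q = -0.965·√(gD⁵h_f/L)·ln[ε/(3.7D) + √(3.17ν²L/(gD³h_f))]
√(gD⁵h_f/L) = √(9.81·0.328⁵·8.50/1630) = 0.01394
ε/(3.7D) = 1.90×10^-4; √(3.17ν²L/(gD³h_f)) = 4.12×10^-5
Q = -0.965·0.01394·ln(2.308×10^-4) = 0.1126 m³/s
Check: V = 1.33 m/s, Re = 4.44×10^5, f = 0.01902, h_f = 8.56 m ≈ 8.50 m ✓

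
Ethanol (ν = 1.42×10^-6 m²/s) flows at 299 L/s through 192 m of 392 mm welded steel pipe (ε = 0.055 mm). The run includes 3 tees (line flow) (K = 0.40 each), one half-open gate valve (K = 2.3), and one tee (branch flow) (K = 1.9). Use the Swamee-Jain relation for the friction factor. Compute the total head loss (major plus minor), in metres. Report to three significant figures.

H_L ≈ 3.91 m

V = 4Q/(πD²) = 2.477 m/s; V²/2g = 0.3128 m
Re = 6.84×10^5, ε/D = 1.40×10^-4 → f = 0.01449 (Swamee-Jain)
Major: h_f = f(L/D)·V²/2g = 0.01449·489.8·0.3128 = 2.220 m
Minor: ΣK = 5.40; h_m = ΣK·V²/2g = 1.689 m
Total H_L = 2.220 + 1.689 = 3.909 m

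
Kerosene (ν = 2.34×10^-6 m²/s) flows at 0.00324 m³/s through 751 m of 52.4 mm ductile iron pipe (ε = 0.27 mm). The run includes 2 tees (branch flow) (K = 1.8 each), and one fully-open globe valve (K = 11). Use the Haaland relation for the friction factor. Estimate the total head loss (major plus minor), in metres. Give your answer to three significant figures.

V = 4Q/(πD²) = 1.502 m/s; V²/2g = 0.1150 m
Re = 3.36×10^4, ε/D = 0.00515 → f = 0.03307 (Haaland)
Major: h_f = f(L/D)·V²/2g = 0.03307·14332·0.1150 = 54.52 m
Minor: ΣK = 14.6; h_m = ΣK·V²/2g = 1.680 m
Total H_L = 54.52 + 1.680 = 56.20 m

H_L ≈ 56.2 m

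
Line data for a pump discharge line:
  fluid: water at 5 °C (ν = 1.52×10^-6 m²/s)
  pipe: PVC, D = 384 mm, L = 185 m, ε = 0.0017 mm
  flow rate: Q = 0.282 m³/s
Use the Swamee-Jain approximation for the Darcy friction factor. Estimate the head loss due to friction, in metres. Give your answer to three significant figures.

h_f ≈ 1.85 m

V = 4Q/(πD²) = 4·0.282/(π·0.384²) = 2.435 m/s
Re = VD/ν = 2.435·0.384/1.52×10^-6 = 6.15×10^5 → turbulent
ε/D = 0.0017/384 = 4.43×10^-6
Swamee-Jain: f = 0.01270
h_f = f(L/D)V²/(2g) = 0.01270·(185/0.384)·2.435²/(2·9.81) = 1.849 m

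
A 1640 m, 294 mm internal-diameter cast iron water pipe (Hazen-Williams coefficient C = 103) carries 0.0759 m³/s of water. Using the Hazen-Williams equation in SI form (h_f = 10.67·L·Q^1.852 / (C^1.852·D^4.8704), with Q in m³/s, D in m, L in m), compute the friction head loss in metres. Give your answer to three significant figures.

h_f ≈ 10.7 m

h_f = 10.67·1640·0.0759^1.852 / (103^1.852·0.294^4.8704) = 10.74 m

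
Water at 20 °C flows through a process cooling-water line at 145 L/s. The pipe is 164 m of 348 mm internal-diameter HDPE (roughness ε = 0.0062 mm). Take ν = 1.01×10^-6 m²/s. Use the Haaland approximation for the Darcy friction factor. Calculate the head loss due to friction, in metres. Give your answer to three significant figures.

h_f ≈ 0.735 m

V = 4Q/(πD²) = 4·0.145/(π·0.348²) = 1.524 m/s
Re = VD/ν = 1.524·0.348/1.01×10^-6 = 5.25×10^5 → turbulent
ε/D = 0.0062/348 = 1.78×10^-5
Haaland: f = 0.01316
h_f = f(L/D)V²/(2g) = 0.01316·(164/0.348)·1.524²/(2·9.81) = 0.7349 m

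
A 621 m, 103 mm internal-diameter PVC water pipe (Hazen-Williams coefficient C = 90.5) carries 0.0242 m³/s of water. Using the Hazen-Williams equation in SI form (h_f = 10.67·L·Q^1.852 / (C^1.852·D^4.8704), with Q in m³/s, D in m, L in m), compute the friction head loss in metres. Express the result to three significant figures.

h_f = 10.67·621·0.0242^1.852 / (90.5^1.852·0.103^4.8704) = 102.9 m

h_f ≈ 103 m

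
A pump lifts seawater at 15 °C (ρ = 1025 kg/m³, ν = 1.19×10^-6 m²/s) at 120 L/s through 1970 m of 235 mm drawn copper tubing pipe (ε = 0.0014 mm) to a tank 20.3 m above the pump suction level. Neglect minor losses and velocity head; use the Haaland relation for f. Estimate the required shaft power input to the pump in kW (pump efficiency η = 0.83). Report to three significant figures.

P_shaft ≈ 91.0 kW

V = 4Q/(πD²) = 2.767 m/s; Re = 5.46×10^5; ε/D = 5.96×10^-6; f = 0.01293
h_f = f(L/D)V²/2g = 42.28 m
Total head H = z + h_f = 20.3 + 42.28 = 62.58 m
P_hyd = ρgQH = 1025·9.81·0.120·62.58 = 75.51 kW
P_shaft = P_hyd/η = 75.51/0.83 = 90.98 kW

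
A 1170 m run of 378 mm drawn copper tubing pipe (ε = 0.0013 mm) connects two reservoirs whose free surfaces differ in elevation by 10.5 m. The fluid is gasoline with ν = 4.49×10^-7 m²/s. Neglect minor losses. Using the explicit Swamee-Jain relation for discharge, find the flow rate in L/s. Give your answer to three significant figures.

Q ≈ 284 L/s

Swamee-Jain (Type II): Q = -0.965·√(gD⁵h_f/L)·ln[ε/(3.7D) + √(3.17ν²L/(gD³h_f))]
√(gD⁵h_f/L) = √(9.81·0.378⁵·10.5/1170) = 0.02607
ε/(3.7D) = 9.30×10^-7; √(3.17ν²L/(gD³h_f)) = 1.16×10^-5
Q = -0.965·0.02607·ln(1.252×10^-5) = 0.2839 m³/s
Check: V = 2.53 m/s, Re = 2.13×10^6, f = 0.01040, h_f = 10.5 m ≈ 10.5 m ✓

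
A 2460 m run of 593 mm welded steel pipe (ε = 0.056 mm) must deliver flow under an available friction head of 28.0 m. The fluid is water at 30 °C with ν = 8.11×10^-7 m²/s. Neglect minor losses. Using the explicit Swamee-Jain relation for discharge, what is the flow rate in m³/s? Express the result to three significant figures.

Q ≈ 0.896 m³/s

Swamee-Jain (Type II): Q = -0.965·√(gD⁵h_f/L)·ln[ε/(3.7D) + √(3.17ν²L/(gD³h_f))]
√(gD⁵h_f/L) = √(9.81·0.593⁵·28.0/2460) = 0.09049
ε/(3.7D) = 2.55×10^-5; √(3.17ν²L/(gD³h_f)) = 9.46×10^-6
Q = -0.965·0.09049·ln(3.499×10^-5) = 0.8959 m³/s
Check: V = 3.24 m/s, Re = 2.37×10^6, f = 0.01266, h_f = 28.2 m ≈ 28.0 m ✓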